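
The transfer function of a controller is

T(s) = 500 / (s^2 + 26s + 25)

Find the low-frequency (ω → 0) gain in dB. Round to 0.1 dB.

T(0) = 500 / 25 = 20
20 log₁₀(20) ≈ 26.02 dB

26.0 dB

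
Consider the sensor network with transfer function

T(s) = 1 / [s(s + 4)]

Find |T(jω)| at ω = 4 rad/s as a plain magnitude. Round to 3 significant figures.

0.0442

At s = jω = j4:
pole (s+4): 4 + j4 → |·| = √(4²+4²) = √32 ≈ 5.6569, ∠ = arctan(4/4) ≈ 45.00°
pole at origin: |s| = 4, ∠ = 90.00° (in denominator)
|T| = 1 / 22.628 ≈ 0.044193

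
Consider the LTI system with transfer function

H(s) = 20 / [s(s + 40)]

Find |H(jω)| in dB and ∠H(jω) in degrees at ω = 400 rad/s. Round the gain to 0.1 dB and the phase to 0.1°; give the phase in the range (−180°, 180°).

-78.1 dB, -174.3°

At s = jω = j400:
pole (s+40): 40 + j400 → |·| = √(40²+400²) = √161600 ≈ 402, ∠ = arctan(400/40) ≈ 84.29°
pole at origin: |s| = 400, ∠ = 90.00° (in denominator)
|H| = 20 / 1.608e+05 ≈ 0.00012438
Gain = 20 log₁₀(0.00012438) ≈ -78.10 dB
∠H = 0.00° − 174.29° = -174.29°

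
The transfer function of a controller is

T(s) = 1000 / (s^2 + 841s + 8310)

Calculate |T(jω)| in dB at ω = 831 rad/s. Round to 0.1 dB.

-59.8 dB

Substitute s = j831:
Numerator: 1000 = 1000 + j0
Denominator: (j831)^2 + 841(j831) + 8310 = -682251 + j698871
|N| = √(1000² + 0²) ≈ 1000, ∠N ≈ 0.00°
|D| = √(682251² + 698871²) ≈ 9.7667e+05, ∠D ≈ 134.31°
|T| = 1000 / 9.7667e+05 ≈ 0.0010239
Gain = 20 log₁₀(0.0010239) ≈ -59.79 dB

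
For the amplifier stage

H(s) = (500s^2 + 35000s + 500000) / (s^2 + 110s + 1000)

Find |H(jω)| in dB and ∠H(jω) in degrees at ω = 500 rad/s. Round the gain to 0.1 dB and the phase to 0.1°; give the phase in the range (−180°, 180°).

Substitute s = j500:
Numerator: 500(j500)^2 + 35000(j500) + 500000 = -124500000 + j17500000
Denominator: (j500)^2 + 110(j500) + 1000 = -249000 + j55000
|N| = √(124500000² + 17500000²) ≈ 1.2572e+08, ∠N ≈ 172.00°
|D| = √(249000² + 55000²) ≈ 2.55e+05, ∠D ≈ 167.54°
|H| = 1.2572e+08 / 2.55e+05 ≈ 493.02
Gain = 20 log₁₀(493.02) ≈ 53.86 dB
∠H = 172.00° − 167.54° = 4.46°

53.9 dB, 4.5°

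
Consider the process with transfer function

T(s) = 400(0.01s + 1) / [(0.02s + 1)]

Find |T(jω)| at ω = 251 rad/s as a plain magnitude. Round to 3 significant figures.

At ω = 251 rad/s:
zero (1 + j251·0.01) = 1 + j2.51 → |·| ≈ 2.7019, ∠ ≈ 68.28°
pole (1 + j251·0.02) = 1 + j5.02 → |·| ≈ 5.1186, ∠ ≈ 78.73°
|T| = 400 · 2.7019 / (5.1186) ≈ 211.14

211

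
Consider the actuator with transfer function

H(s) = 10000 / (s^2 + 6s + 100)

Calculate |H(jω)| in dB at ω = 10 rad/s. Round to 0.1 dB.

At s = jω = j10:
quadratic: (j10)² + 6·j10 + 100 = 0 + j60 → |·| ≈ 60, ∠ ≈ 90.00°
|H| = 10000 / 60 ≈ 166.67
Gain = 20 log₁₀(166.67) ≈ 44.44 dB

44.4 dB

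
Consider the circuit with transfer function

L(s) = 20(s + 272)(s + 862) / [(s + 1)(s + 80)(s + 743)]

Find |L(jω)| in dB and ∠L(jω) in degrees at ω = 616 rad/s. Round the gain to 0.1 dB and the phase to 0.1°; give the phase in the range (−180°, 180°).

-28.3 dB, -110.4°

At s = jω = j616:
zero (s+272): 272 + j616 → |·| = √(272²+616²) = √453440 ≈ 673.38, ∠ = arctan(616/272) ≈ 66.18°
zero (s+862): 862 + j616 → |·| = √(862²+616²) = √1122500 ≈ 1059.5, ∠ = arctan(616/862) ≈ 35.55°
pole (s+1): 1 + j616 → |·| = √(1²+616²) = √379457 ≈ 616, ∠ = arctan(616/1) ≈ 89.91°
pole (s+80): 80 + j616 → |·| = √(80²+616²) = √385856 ≈ 621.17, ∠ = arctan(616/80) ≈ 82.60°
pole (s+743): 743 + j616 → |·| = √(743²+616²) = √931505 ≈ 965.15, ∠ = arctan(616/743) ≈ 39.66°
|L| = 20 · 7.1345e+05 / 3.6931e+08 ≈ 0.038637
Gain = 20 log₁₀(0.038637) ≈ -28.26 dB
∠L = 101.73° − 212.17° = -110.44°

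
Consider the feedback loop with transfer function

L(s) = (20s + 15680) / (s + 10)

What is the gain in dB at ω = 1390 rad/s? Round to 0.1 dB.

Substitute s = j1390:
Numerator: 20(j1390) + 15680 = 15680 + j27800
Denominator: (j1390) + 10 = 10 + j1390
|N| = √(15680² + 27800²) ≈ 31917, ∠N ≈ 60.58°
|D| = √(10² + 1390²) ≈ 1390, ∠D ≈ 89.59°
|L| = 31917 / 1390 ≈ 22.962
Gain = 20 log₁₀(22.962) ≈ 27.22 dB

27.2 dB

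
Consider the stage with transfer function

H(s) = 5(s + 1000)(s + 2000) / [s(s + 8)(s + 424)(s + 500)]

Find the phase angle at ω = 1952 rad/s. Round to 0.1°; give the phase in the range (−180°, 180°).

At s = jω = j1952:
zero (s+1000): 1000 + j1952 → |·| = √(1000²+1952²) = √4810304 ≈ 2193.2, ∠ = arctan(1952/1000) ≈ 62.87°
zero (s+2000): 2000 + j1952 → |·| = √(2000²+1952²) = √7810304 ≈ 2794.7, ∠ = arctan(1952/2000) ≈ 44.30°
pole (s+8): 8 + j1952 → |·| = √(8²+1952²) = √3810368 ≈ 1952, ∠ = arctan(1952/8) ≈ 89.77°
pole (s+424): 424 + j1952 → |·| = √(424²+1952²) = √3990080 ≈ 1997.5, ∠ = arctan(1952/424) ≈ 77.74°
pole (s+500): 500 + j1952 → |·| = √(500²+1952²) = √4060304 ≈ 2015, ∠ = arctan(1952/500) ≈ 75.63°
pole at origin: |s| = 1952, ∠ = 90.00° (in denominator)
∠H = 107.17° − 333.14° = -225.97° ≡ 134.03° (principal value)

134.0°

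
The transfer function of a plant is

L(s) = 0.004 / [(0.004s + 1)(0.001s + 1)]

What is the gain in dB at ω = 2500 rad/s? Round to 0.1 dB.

-76.6 dB

At ω = 2500 rad/s:
pole (1 + j2500·0.004) = 1 + j10 → |·| ≈ 10.05, ∠ ≈ 84.29°
pole (1 + j2500·0.001) = 1 + j2.5 → |·| ≈ 2.6926, ∠ ≈ 68.20°
|L| = 0.004 · 1 / (10.05 · 2.6926) ≈ 0.00014782
Gain = 20 log₁₀(0.00014782) ≈ -76.61 dB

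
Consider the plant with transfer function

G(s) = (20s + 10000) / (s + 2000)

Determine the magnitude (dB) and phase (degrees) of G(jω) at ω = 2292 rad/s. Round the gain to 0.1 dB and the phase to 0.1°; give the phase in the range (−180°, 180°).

Substitute s = j2292:
Numerator: 20(j2292) + 10000 = 10000 + j45840
Denominator: (j2292) + 2000 = 2000 + j2292
|N| = √(10000² + 45840²) ≈ 46918, ∠N ≈ 77.69°
|D| = √(2000² + 2292²) ≈ 3041.9, ∠D ≈ 48.89°
|G| = 46918 / 3041.9 ≈ 15.424
Gain = 20 log₁₀(15.424) ≈ 23.76 dB
∠G = 77.69° − 48.89° = 28.80°

23.8 dB, 28.8°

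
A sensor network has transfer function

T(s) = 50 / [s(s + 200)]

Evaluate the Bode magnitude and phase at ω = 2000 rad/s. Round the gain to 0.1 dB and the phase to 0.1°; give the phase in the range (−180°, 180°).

-98.1 dB, -174.3°

At s = jω = j2000:
pole (s+200): 200 + j2000 → |·| = √(200²+2000²) = √4040000 ≈ 2010, ∠ = arctan(2000/200) ≈ 84.29°
pole at origin: |s| = 2000, ∠ = 90.00° (in denominator)
|T| = 50 / 4.02e+06 ≈ 1.2438e-05
Gain = 20 log₁₀(1.2438e-05) ≈ -98.10 dB
∠T = 0.00° − 174.29° = -174.29°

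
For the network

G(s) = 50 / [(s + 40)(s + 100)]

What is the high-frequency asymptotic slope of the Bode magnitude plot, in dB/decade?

-40 dB/decade

Each pole contributes −20 dB/decade at high frequency; each zero contributes +20 dB/decade.
Net: 0 zero(s) − 2 pole(s) → -40 dB/decade.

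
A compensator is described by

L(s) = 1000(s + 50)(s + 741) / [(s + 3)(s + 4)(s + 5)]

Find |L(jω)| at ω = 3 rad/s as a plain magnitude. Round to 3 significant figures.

At s = jω = j3:
zero (s+50): 50 + j3 → |·| = √(50²+3²) = √2509 ≈ 50.09, ∠ = arctan(3/50) ≈ 3.43°
zero (s+741): 741 + j3 → |·| = √(741²+3²) = √549090 ≈ 741.01, ∠ = arctan(3/741) ≈ 0.23°
pole (s+3): 3 + j3 → |·| = √(3²+3²) = √18 ≈ 4.2426, ∠ = arctan(3/3) ≈ 45.00°
pole (s+4): 4 + j3 → |·| = √(4²+3²) = √25 ≈ 5, ∠ = arctan(3/4) ≈ 36.87°
pole (s+5): 5 + j3 → |·| = √(5²+3²) = √34 ≈ 5.831, ∠ = arctan(3/5) ≈ 30.96°
|L| = 1000 · 37117 / 123.69 ≈ 3.0008e+05

3.00e+05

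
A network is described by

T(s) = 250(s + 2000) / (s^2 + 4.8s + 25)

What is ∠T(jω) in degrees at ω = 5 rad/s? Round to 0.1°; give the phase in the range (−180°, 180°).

-89.9°

At s = jω = j5:
zero (s+2000): 2000 + j5 → |·| = √(2000²+5²) = √4000025 ≈ 2000, ∠ = arctan(5/2000) ≈ 0.14°
quadratic: (j5)² + 4.8·j5 + 25 = 0 + j24 → |·| ≈ 24, ∠ ≈ 90.00°
∠T = 0.14° − 90.00° = -89.86°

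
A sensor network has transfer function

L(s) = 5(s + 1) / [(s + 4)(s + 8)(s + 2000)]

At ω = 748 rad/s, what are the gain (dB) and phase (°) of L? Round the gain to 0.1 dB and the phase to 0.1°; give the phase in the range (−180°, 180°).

-110.1 dB, -109.7°

At s = jω = j748:
zero (s+1): 1 + j748 → |·| = √(1²+748²) = √559505 ≈ 748, ∠ = arctan(748/1) ≈ 89.92°
pole (s+4): 4 + j748 → |·| = √(4²+748²) = √559520 ≈ 748.01, ∠ = arctan(748/4) ≈ 89.69°
pole (s+8): 8 + j748 → |·| = √(8²+748²) = √559568 ≈ 748.04, ∠ = arctan(748/8) ≈ 89.39°
pole (s+2000): 2000 + j748 → |·| = √(2000²+748²) = √4559504 ≈ 2135.3, ∠ = arctan(748/2000) ≈ 20.51°
|L| = 5 · 748 / 1.1948e+09 ≈ 3.1302e-06
Gain = 20 log₁₀(3.1302e-06) ≈ -110.09 dB
∠L = 89.92° − 199.59° = -109.67°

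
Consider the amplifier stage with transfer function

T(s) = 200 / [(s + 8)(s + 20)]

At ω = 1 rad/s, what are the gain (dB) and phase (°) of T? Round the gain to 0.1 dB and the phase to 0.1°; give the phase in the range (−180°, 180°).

1.9 dB, -10.0°

At s = jω = j1:
pole (s+8): 8 + j1 → |·| = √(8²+1²) = √65 ≈ 8.0623, ∠ = arctan(1/8) ≈ 7.13°
pole (s+20): 20 + j1 → |·| = √(20²+1²) = √401 ≈ 20.025, ∠ = arctan(1/20) ≈ 2.86°
|T| = 200 / 161.45 ≈ 1.2388
Gain = 20 log₁₀(1.2388) ≈ 1.86 dB
∠T = 0.00° − 9.99° = -9.99°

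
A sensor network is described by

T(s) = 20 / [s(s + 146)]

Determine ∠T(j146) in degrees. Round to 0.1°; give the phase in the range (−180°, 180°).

At s = jω = j146:
pole (s+146): 146 + j146 → |·| = √(146²+146²) = √42632 ≈ 206.48, ∠ = arctan(146/146) ≈ 45.00°
pole at origin: |s| = 146, ∠ = 90.00° (in denominator)
∠T = 0.00° − 135.00° = -135.00°

-135.0°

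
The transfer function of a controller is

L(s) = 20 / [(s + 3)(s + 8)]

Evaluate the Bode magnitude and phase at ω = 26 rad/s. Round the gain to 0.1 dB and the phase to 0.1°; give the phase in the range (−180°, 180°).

At s = jω = j26:
pole (s+3): 3 + j26 → |·| = √(3²+26²) = √685 ≈ 26.173, ∠ = arctan(26/3) ≈ 83.42°
pole (s+8): 8 + j26 → |·| = √(8²+26²) = √740 ≈ 27.203, ∠ = arctan(26/8) ≈ 72.90°
|L| = 20 / 711.98 ≈ 0.028091
Gain = 20 log₁₀(0.028091) ≈ -31.03 dB
∠L = 0.00° − 156.32° = -156.32°

-31.0 dB, -156.3°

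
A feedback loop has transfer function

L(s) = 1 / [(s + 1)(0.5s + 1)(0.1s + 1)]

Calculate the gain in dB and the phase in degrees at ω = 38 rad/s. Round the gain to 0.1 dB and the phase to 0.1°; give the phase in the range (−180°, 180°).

-69.1 dB, 109.3°

At ω = 38 rad/s:
pole (1 + j38·1) = 1 + j38 → |·| ≈ 38.013, ∠ ≈ 88.49°
pole (1 + j38·0.5) = 1 + j19 → |·| ≈ 19.026, ∠ ≈ 86.99°
pole (1 + j38·0.1) = 1 + j3.8 → |·| ≈ 3.9294, ∠ ≈ 75.26°
|L| = 1 · 1 / (38.013 · 19.026 · 3.9294) ≈ 0.00035188
Gain = 20 log₁₀(0.00035188) ≈ -69.07 dB
∠L = (0°) − (88.49° + 86.99° + 75.26°) = -250.74° ≡ 109.26° (principal value)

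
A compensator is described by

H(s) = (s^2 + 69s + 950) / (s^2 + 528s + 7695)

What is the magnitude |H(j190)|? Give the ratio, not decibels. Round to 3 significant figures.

0.360

Substitute s = j190:
Numerator: (j190)^2 + 69(j190) + 950 = -35150 + j13110
Denominator: (j190)^2 + 528(j190) + 7695 = -28405 + j100320
|N| = √(35150² + 13110²) ≈ 37515, ∠N ≈ 159.55°
|D| = √(28405² + 100320²) ≈ 1.0426e+05, ∠D ≈ 105.81°
|H| = 37515 / 1.0426e+05 ≈ 0.35982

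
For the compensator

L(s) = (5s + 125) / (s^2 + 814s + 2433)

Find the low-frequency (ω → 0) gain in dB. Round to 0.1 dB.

L(0) = 125 / 2433 ≈ 0.051377
20 log₁₀(0.051377) ≈ -25.78 dB

-25.8 dB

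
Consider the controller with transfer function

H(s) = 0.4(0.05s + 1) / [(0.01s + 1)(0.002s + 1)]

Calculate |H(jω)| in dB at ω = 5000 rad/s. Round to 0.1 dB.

-14.0 dB

At ω = 5000 rad/s:
zero (1 + j5000·0.05) = 1 + j250 → |·| ≈ 250, ∠ ≈ 89.77°
pole (1 + j5000·0.01) = 1 + j50 → |·| ≈ 50.01, ∠ ≈ 88.85°
pole (1 + j5000·0.002) = 1 + j10 → |·| ≈ 10.05, ∠ ≈ 84.29°
|H| = 0.4 · 250 / (50.01 · 10.05) ≈ 0.19897
Gain = 20 log₁₀(0.19897) ≈ -14.02 dB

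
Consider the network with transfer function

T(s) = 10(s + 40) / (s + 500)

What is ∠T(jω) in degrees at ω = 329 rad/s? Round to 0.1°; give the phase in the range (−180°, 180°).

49.7°

At s = jω = j329:
zero (s+40): 40 + j329 → |·| = √(40²+329²) = √109841 ≈ 331.42, ∠ = arctan(329/40) ≈ 83.07°
pole (s+500): 500 + j329 → |·| = √(500²+329²) = √358241 ≈ 598.53, ∠ = arctan(329/500) ≈ 33.34°
∠T = 83.07° − 33.34° = 49.73°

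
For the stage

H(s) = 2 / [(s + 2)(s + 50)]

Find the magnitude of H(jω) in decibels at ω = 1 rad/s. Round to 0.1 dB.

At s = jω = j1:
pole (s+2): 2 + j1 → |·| = √(2²+1²) = √5 ≈ 2.2361, ∠ = arctan(1/2) ≈ 26.57°
pole (s+50): 50 + j1 → |·| = √(50²+1²) = √2501 ≈ 50.01, ∠ = arctan(1/50) ≈ 1.15°
|H| = 2 / 111.83 ≈ 0.017884
Gain = 20 log₁₀(0.017884) ≈ -34.95 dB

-35.0 dB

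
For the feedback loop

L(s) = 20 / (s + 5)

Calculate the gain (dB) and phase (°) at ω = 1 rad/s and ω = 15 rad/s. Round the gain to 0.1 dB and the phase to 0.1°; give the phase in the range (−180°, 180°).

ω = 1: 11.9 dB, -11.3°; ω = 15: 2.0 dB, -71.6°

Substitute s = j1:
Numerator: 20 = 20 + j0
Denominator: (j1) + 5 = 5 + j1
|N| = √(20² + 0²) ≈ 20, ∠N ≈ 0.00°
|D| = √(5² + 1²) ≈ 5.099, ∠D ≈ 11.31°
|L| = 20 / 5.099 ≈ 3.9223
Gain = 20 log₁₀(3.9223) ≈ 11.87 dB
∠L = 0.00° − 11.31° = -11.31°

Substitute s = j15:
Numerator: 20 = 20 + j0
Denominator: (j15) + 5 = 5 + j15
|N| = √(20² + 0²) ≈ 20, ∠N ≈ 0.00°
|D| = √(5² + 15²) ≈ 15.811, ∠D ≈ 71.57°
|L| = 20 / 15.811 ≈ 1.2649
Gain = 20 log₁₀(1.2649) ≈ 2.04 dB
∠L = 0.00° − 71.57° = -71.57°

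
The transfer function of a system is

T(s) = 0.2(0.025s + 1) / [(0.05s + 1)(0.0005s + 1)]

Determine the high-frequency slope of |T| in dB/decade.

Each pole contributes −20 dB/decade at high frequency; each zero contributes +20 dB/decade.
Net: 1 zero(s) − 2 pole(s) → -20 dB/decade.

-20 dB/decade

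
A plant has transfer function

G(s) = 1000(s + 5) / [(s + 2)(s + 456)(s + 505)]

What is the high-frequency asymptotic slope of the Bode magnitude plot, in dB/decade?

Each pole contributes −20 dB/decade at high frequency; each zero contributes +20 dB/decade.
Net: 1 zero(s) − 3 pole(s) → -40 dB/decade.

-40 dB/decade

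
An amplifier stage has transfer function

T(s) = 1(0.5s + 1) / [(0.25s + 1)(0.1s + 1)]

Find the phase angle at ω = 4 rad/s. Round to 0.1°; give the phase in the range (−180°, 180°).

At ω = 4 rad/s:
zero (1 + j4·0.5) = 1 + j2 → |·| ≈ 2.2361, ∠ ≈ 63.43°
pole (1 + j4·0.25) = 1 + j1 → |·| ≈ 1.4142, ∠ ≈ 45.00°
pole (1 + j4·0.1) = 1 + j0.4 → |·| ≈ 1.077, ∠ ≈ 21.80°
∠T = (63.43°) − (45.00° + 21.80°) = -3.37°

-3.4°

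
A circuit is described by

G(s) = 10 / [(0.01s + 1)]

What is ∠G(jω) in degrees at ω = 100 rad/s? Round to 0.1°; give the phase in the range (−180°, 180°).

At ω = 100 rad/s:
pole (1 + j100·0.01) = 1 + j1 → |·| ≈ 1.4142, ∠ ≈ 45.00°
∠G = (0°) − (45.00°) = -45.00°

-45.0°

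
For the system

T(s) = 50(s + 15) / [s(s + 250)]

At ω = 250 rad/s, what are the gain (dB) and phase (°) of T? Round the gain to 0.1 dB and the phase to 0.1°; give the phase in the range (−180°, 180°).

At s = jω = j250:
zero (s+15): 15 + j250 → |·| = √(15²+250²) = √62725 ≈ 250.45, ∠ = arctan(250/15) ≈ 86.57°
pole (s+250): 250 + j250 → |·| = √(250²+250²) = √125000 ≈ 353.55, ∠ = arctan(250/250) ≈ 45.00°
pole at origin: |s| = 250, ∠ = 90.00° (in denominator)
|T| = 50 · 250.45 / 88388 ≈ 0.14168
Gain = 20 log₁₀(0.14168) ≈ -16.97 dB
∠T = 86.57° − 135.00° = -48.43°

-17.0 dB, -48.4°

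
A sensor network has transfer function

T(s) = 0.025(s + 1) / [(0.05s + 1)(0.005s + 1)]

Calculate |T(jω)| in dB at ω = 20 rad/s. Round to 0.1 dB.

-9.1 dB

At ω = 20 rad/s:
zero (1 + j20·1) = 1 + j20 → |·| ≈ 20.025, ∠ ≈ 87.14°
pole (1 + j20·0.05) = 1 + j1 → |·| ≈ 1.4142, ∠ ≈ 45.00°
pole (1 + j20·0.005) = 1 + j0.1 → |·| ≈ 1.005, ∠ ≈ 5.71°
|T| = 0.025 · 20.025 / (1.4142 · 1.005) ≈ 0.35224
Gain = 20 log₁₀(0.35224) ≈ -9.06 dB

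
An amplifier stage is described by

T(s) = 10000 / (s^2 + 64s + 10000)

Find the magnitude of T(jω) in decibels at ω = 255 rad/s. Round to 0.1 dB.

-15.2 dB

At s = jω = j255:
quadratic: (j255)² + 64·j255 + 10000 = -55025 + j16320 → |·| ≈ 57394, ∠ ≈ 163.48°
|T| = 10000 / 57394 ≈ 0.17423
Gain = 20 log₁₀(0.17423) ≈ -15.18 dB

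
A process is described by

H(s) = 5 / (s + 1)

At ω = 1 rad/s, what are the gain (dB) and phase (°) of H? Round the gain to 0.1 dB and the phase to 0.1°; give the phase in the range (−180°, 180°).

At s = jω = j1:
pole (s+1): 1 + j1 → |·| = √(1²+1²) = √2 ≈ 1.4142, ∠ = arctan(1/1) ≈ 45.00°
|H| = 5 / 1.4142 ≈ 3.5356
Gain = 20 log₁₀(3.5356) ≈ 10.97 dB
∠H = 0.00° − 45.00° = -45.00°

11.0 dB, -45.0°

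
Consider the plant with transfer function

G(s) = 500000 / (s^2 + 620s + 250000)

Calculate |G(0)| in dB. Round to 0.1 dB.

6.0 dB

G(0) = 500000 / 250000 = 2
20 log₁₀(2) ≈ 6.02 dB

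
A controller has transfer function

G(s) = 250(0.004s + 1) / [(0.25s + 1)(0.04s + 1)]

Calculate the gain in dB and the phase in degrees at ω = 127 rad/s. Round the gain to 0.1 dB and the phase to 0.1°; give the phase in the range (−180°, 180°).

At ω = 127 rad/s:
zero (1 + j127·0.004) = 1 + j0.508 → |·| ≈ 1.1216, ∠ ≈ 26.93°
pole (1 + j127·0.25) = 1 + j31.75 → |·| ≈ 31.766, ∠ ≈ 88.20°
pole (1 + j127·0.04) = 1 + j5.08 → |·| ≈ 5.1775, ∠ ≈ 78.86°
|G| = 250 · 1.1216 / (31.766 · 5.1775) ≈ 1.7049
Gain = 20 log₁₀(1.7049) ≈ 4.63 dB
∠G = (26.93°) − (88.20° + 78.86°) = -140.13°

4.6 dB, -140.1°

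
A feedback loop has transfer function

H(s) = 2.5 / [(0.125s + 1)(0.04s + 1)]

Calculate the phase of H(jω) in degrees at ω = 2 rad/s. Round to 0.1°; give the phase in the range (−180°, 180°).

-18.6°

At ω = 2 rad/s:
pole (1 + j2·0.125) = 1 + j0.25 → |·| ≈ 1.0308, ∠ ≈ 14.04°
pole (1 + j2·0.04) = 1 + j0.08 → |·| ≈ 1.0032, ∠ ≈ 4.57°
∠H = (0°) − (14.04° + 4.57°) = -18.61°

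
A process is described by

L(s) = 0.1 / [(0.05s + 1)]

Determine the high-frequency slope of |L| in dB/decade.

-20 dB/decade

Each pole contributes −20 dB/decade at high frequency; each zero contributes +20 dB/decade.
Net: 0 zero(s) − 1 pole(s) → -20 dB/decade.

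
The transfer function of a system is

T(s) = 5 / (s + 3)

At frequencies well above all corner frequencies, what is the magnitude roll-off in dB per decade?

-20 dB/decade

Each pole contributes −20 dB/decade at high frequency; each zero contributes +20 dB/decade.
Net: 0 zero(s) − 1 pole(s) → -20 dB/decade.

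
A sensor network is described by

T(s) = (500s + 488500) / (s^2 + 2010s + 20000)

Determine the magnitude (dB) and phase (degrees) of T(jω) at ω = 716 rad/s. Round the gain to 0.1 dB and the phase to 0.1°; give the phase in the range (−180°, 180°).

-8.0 dB, -72.7°

Substitute s = j716:
Numerator: 500(j716) + 488500 = 488500 + j358000
Denominator: (j716)^2 + 2010(j716) + 20000 = -492656 + j1439160
|N| = √(488500² + 358000²) ≈ 6.0564e+05, ∠N ≈ 36.24°
|D| = √(492656² + 1439160²) ≈ 1.5211e+06, ∠D ≈ 108.90°
|T| = 6.0564e+05 / 1.5211e+06 ≈ 0.39816
Gain = 20 log₁₀(0.39816) ≈ -8.00 dB
∠T = 36.24° − 108.90° = -72.66°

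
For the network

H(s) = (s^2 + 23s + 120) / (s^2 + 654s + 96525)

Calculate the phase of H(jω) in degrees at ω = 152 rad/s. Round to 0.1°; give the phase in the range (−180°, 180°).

Substitute s = j152:
Numerator: (j152)^2 + 23(j152) + 120 = -22984 + j3496
Denominator: (j152)^2 + 654(j152) + 96525 = 73421 + j99408
|N| = √(22984² + 3496²) ≈ 23248, ∠N ≈ 171.35°
|D| = √(73421² + 99408²) ≈ 1.2358e+05, ∠D ≈ 53.55°
∠H = 171.35° − 53.55° = 117.80°

117.8°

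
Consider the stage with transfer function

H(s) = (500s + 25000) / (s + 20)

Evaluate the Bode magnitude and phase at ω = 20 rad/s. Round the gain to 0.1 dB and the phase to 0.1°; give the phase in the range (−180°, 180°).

59.6 dB, -23.2°

Substitute s = j20:
Numerator: 500(j20) + 25000 = 25000 + j10000
Denominator: (j20) + 20 = 20 + j20
|N| = √(25000² + 10000²) ≈ 26926, ∠N ≈ 21.80°
|D| = √(20² + 20²) ≈ 28.284, ∠D ≈ 45.00°
|H| = 26926 / 28.284 ≈ 951.99
Gain = 20 log₁₀(951.99) ≈ 59.57 dB
∠H = 21.80° − 45.00° = -23.20°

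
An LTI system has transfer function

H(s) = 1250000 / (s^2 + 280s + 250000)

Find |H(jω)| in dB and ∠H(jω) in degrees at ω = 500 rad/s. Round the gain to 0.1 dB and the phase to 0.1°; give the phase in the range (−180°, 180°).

19.0 dB, -90.0°

At s = jω = j500:
quadratic: (j500)² + 280·j500 + 250000 = 0 + j140000 → |·| ≈ 1.4e+05, ∠ ≈ 90.00°
|H| = 1250000 / 1.4e+05 ≈ 8.9286
Gain = 20 log₁₀(8.9286) ≈ 19.02 dB
∠H = 0.00° − 90.00° = -90.00°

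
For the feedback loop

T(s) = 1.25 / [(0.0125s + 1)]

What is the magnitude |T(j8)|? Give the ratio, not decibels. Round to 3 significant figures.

1.24

At ω = 8 rad/s:
pole (1 + j8·0.0125) = 1 + j0.1 → |·| ≈ 1.005, ∠ ≈ 5.71°
|T| = 1.25 · 1 / (1.005) ≈ 1.2438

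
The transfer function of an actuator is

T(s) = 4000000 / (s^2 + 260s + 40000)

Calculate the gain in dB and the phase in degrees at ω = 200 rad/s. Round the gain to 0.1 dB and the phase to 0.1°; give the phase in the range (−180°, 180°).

37.7 dB, -90.0°

At s = jω = j200:
quadratic: (j200)² + 260·j200 + 40000 = 0 + j52000 → |·| ≈ 52000, ∠ ≈ 90.00°
|T| = 4000000 / 52000 ≈ 76.923
Gain = 20 log₁₀(76.923) ≈ 37.72 dB
∠T = 0.00° − 90.00° = -90.00°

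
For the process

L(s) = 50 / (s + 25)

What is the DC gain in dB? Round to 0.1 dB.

L(0) = 50 / (25) = 2
20 log₁₀(2) ≈ 6.02 dB

6.0 dB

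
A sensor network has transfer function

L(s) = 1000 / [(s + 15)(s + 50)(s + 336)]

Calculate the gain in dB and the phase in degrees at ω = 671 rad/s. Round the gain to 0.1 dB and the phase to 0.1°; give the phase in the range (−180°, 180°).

-110.6 dB, 122.1°

At s = jω = j671:
pole (s+15): 15 + j671 → |·| = √(15²+671²) = √450466 ≈ 671.17, ∠ = arctan(671/15) ≈ 88.72°
pole (s+50): 50 + j671 → |·| = √(50²+671²) = √452741 ≈ 672.86, ∠ = arctan(671/50) ≈ 85.74°
pole (s+336): 336 + j671 → |·| = √(336²+671²) = √563137 ≈ 750.42, ∠ = arctan(671/336) ≈ 63.40°
|L| = 1000 / 3.3889e+08 ≈ 2.9508e-06
Gain = 20 log₁₀(2.9508e-06) ≈ -110.60 dB
∠L = 0.00° − 237.86° = -237.86° ≡ 122.14° (principal value)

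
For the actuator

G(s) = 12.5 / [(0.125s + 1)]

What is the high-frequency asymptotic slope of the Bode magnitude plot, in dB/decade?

-20 dB/decade

Each pole contributes −20 dB/decade at high frequency; each zero contributes +20 dB/decade.
Net: 0 zero(s) − 1 pole(s) → -20 dB/decade.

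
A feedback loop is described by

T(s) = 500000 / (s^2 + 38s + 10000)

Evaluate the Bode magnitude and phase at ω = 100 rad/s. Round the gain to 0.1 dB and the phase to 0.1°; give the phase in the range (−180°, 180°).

42.4 dB, -90.0°

At s = jω = j100:
quadratic: (j100)² + 38·j100 + 10000 = 0 + j3800 → |·| ≈ 3800, ∠ ≈ 90.00°
|T| = 500000 / 3800 ≈ 131.58
Gain = 20 log₁₀(131.58) ≈ 42.38 dB
∠T = 0.00° − 90.00° = -90.00°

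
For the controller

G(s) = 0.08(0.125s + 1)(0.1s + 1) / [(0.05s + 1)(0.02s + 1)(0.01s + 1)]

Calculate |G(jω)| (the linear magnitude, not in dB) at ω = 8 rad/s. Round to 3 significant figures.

At ω = 8 rad/s:
zero (1 + j8·0.125) = 1 + j1 → |·| ≈ 1.4142, ∠ ≈ 45.00°
zero (1 + j8·0.1) = 1 + j0.8 → |·| ≈ 1.2806, ∠ ≈ 38.66°
pole (1 + j8·0.05) = 1 + j0.4 → |·| ≈ 1.077, ∠ ≈ 21.80°
pole (1 + j8·0.02) = 1 + j0.16 → |·| ≈ 1.0127, ∠ ≈ 9.09°
pole (1 + j8·0.01) = 1 + j0.08 → |·| ≈ 1.0032, ∠ ≈ 4.57°
|G| = 0.08 · 1.4142 · 1.2806 / (1.077 · 1.0127 · 1.0032) ≈ 0.13241

0.132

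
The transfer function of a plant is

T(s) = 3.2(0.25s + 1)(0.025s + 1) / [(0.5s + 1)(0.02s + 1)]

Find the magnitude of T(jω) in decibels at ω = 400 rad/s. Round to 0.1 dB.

6.0 dB

At ω = 400 rad/s:
zero (1 + j400·0.25) = 1 + j100 → |·| ≈ 100, ∠ ≈ 89.43°
zero (1 + j400·0.025) = 1 + j10 → |·| ≈ 10.05, ∠ ≈ 84.29°
pole (1 + j400·0.5) = 1 + j200 → |·| ≈ 200, ∠ ≈ 89.71°
pole (1 + j400·0.02) = 1 + j8 → |·| ≈ 8.0623, ∠ ≈ 82.87°
|T| = 3.2 · 100 · 10.05 / (200 · 8.0623) ≈ 1.9945
Gain = 20 log₁₀(1.9945) ≈ 6.00 dB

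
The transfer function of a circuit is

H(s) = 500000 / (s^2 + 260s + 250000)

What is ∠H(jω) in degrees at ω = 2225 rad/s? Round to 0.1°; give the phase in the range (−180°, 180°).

-173.0°

At s = jω = j2225:
quadratic: (j2225)² + 260·j2225 + 250000 = -4700625 + j578500 → |·| ≈ 4.7361e+06, ∠ ≈ 172.98°
∠H = 0.00° − 172.98° = -172.98°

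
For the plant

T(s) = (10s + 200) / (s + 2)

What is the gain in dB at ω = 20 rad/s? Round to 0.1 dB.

23.0 dB

Substitute s = j20:
Numerator: 10(j20) + 200 = 200 + j200
Denominator: (j20) + 2 = 2 + j20
|N| = √(200² + 200²) ≈ 282.84, ∠N ≈ 45.00°
|D| = √(2² + 20²) ≈ 20.1, ∠D ≈ 84.29°
|T| = 282.84 / 20.1 ≈ 14.072
Gain = 20 log₁₀(14.072) ≈ 22.97 dB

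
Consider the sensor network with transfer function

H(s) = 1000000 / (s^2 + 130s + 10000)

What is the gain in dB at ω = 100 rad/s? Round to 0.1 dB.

37.7 dB

At s = jω = j100:
quadratic: (j100)² + 130·j100 + 10000 = 0 + j13000 → |·| ≈ 13000, ∠ ≈ 90.00°
|H| = 1000000 / 13000 ≈ 76.923
Gain = 20 log₁₀(76.923) ≈ 37.72 dB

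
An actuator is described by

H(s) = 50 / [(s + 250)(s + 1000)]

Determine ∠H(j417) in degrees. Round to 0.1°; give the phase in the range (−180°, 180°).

-81.7°

At s = jω = j417:
pole (s+250): 250 + j417 → |·| = √(250²+417²) = √236389 ≈ 486.2, ∠ = arctan(417/250) ≈ 59.06°
pole (s+1000): 1000 + j417 → |·| = √(1000²+417²) = √1173889 ≈ 1083.5, ∠ = arctan(417/1000) ≈ 22.64°
∠H = 0.00° − 81.70° = -81.70°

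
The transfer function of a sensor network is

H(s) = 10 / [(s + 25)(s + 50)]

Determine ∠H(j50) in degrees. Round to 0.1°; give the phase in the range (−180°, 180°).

At s = jω = j50:
pole (s+25): 25 + j50 → |·| = √(25²+50²) = √3125 ≈ 55.902, ∠ = arctan(50/25) ≈ 63.43°
pole (s+50): 50 + j50 → |·| = √(50²+50²) = √5000 ≈ 70.711, ∠ = arctan(50/50) ≈ 45.00°
∠H = 0.00° − 108.43° = -108.43°

-108.4°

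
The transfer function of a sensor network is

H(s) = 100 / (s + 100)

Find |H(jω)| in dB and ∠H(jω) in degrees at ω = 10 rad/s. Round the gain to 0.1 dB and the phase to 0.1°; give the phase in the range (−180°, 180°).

-0.0 dB, -5.7°

Substitute s = j10:
Numerator: 100 = 100 + j0
Denominator: (j10) + 100 = 100 + j10
|N| = √(100² + 0²) ≈ 100, ∠N ≈ 0.00°
|D| = √(100² + 10²) ≈ 100.5, ∠D ≈ 5.71°
|H| = 100 / 100.5 ≈ 0.99502
Gain = 20 log₁₀(0.99502) ≈ -0.04 dB
∠H = 0.00° − 5.71° = -5.71°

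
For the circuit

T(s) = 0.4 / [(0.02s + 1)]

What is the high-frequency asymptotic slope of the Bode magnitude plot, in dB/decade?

-20 dB/decade

Each pole contributes −20 dB/decade at high frequency; each zero contributes +20 dB/decade.
Net: 0 zero(s) − 1 pole(s) → -20 dB/decade.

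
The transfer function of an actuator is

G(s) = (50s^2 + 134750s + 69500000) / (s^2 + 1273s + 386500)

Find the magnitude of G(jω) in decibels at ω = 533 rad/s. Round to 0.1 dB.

Substitute s = j533:
Numerator: 50(j533)^2 + 134750(j533) + 69500000 = 55295550 + j71821750
Denominator: (j533)^2 + 1273(j533) + 386500 = 102411 + j678509
|N| = √(55295550² + 71821750²) ≈ 9.0642e+07, ∠N ≈ 52.41°
|D| = √(102411² + 678509²) ≈ 6.8619e+05, ∠D ≈ 81.42°
|G| = 9.0642e+07 / 6.8619e+05 ≈ 132.09
Gain = 20 log₁₀(132.09) ≈ 42.42 dB

42.4 dB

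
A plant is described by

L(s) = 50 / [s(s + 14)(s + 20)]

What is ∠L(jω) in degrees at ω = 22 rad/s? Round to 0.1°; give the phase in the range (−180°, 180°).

At s = jω = j22:
pole (s+14): 14 + j22 → |·| = √(14²+22²) = √680 ≈ 26.077, ∠ = arctan(22/14) ≈ 57.53°
pole (s+20): 20 + j22 → |·| = √(20²+22²) = √884 ≈ 29.732, ∠ = arctan(22/20) ≈ 47.73°
pole at origin: |s| = 22, ∠ = 90.00° (in denominator)
∠L = 0.00° − 195.26° = -195.26° ≡ 164.74° (principal value)

164.7°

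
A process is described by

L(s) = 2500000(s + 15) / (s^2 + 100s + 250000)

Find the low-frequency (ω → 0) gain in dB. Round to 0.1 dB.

43.5 dB

L(0) = 2500000·15 / 250000 = 150
20 log₁₀(150) ≈ 43.52 dB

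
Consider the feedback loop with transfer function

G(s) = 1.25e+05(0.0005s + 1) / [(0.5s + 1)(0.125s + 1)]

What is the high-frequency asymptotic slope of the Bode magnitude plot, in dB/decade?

Each pole contributes −20 dB/decade at high frequency; each zero contributes +20 dB/decade.
Net: 1 zero(s) − 2 pole(s) → -20 dB/decade.

-20 dB/decade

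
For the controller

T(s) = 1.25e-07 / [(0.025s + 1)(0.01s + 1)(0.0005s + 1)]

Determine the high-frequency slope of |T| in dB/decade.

Each pole contributes −20 dB/decade at high frequency; each zero contributes +20 dB/decade.
Net: 0 zero(s) − 3 pole(s) → -60 dB/decade.

-60 dB/decade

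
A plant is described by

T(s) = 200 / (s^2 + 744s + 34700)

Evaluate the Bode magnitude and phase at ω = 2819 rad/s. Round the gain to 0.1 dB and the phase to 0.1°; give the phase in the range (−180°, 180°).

Substitute s = j2819:
Numerator: 200 = 200 + j0
Denominator: (j2819)^2 + 744(j2819) + 34700 = -7912061 + j2097336
|N| = √(200² + 0²) ≈ 200, ∠N ≈ 0.00°
|D| = √(7912061² + 2097336²) ≈ 8.1853e+06, ∠D ≈ 165.15°
|T| = 200 / 8.1853e+06 ≈ 2.4434e-05
Gain = 20 log₁₀(2.4434e-05) ≈ -92.24 dB
∠T = 0.00° − 165.15° = -165.15°

-92.2 dB, -165.2°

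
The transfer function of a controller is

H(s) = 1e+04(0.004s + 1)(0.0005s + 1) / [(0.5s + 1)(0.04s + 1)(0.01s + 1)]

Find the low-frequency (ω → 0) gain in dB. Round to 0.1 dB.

80.0 dB

H(0) = 1e+04 · 1 / 1 = 10000
20 log₁₀(10000) ≈ 80.00 dB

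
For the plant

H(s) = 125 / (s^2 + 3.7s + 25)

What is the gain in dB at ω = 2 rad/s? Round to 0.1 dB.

At s = jω = j2:
quadratic: (j2)² + 3.7·j2 + 25 = 21 + j7.4 → |·| ≈ 22.266, ∠ ≈ 19.41°
|H| = 125 / 22.266 ≈ 5.6139
Gain = 20 log₁₀(5.6139) ≈ 14.99 dB

15.0 dB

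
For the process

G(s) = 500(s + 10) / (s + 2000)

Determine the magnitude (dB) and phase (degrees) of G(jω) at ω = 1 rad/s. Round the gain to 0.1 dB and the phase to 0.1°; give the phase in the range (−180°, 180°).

At s = jω = j1:
zero (s+10): 10 + j1 → |·| = √(10²+1²) = √101 ≈ 10.05, ∠ = arctan(1/10) ≈ 5.71°
pole (s+2000): 2000 + j1 → |·| = √(2000²+1²) = √4000001 ≈ 2000, ∠ = arctan(1/2000) ≈ 0.03°
|G| = 500 · 10.05 / 2000 ≈ 2.5125
Gain = 20 log₁₀(2.5125) ≈ 8.00 dB
∠G = 5.71° − 0.03° = 5.68°

8.0 dB, 5.7°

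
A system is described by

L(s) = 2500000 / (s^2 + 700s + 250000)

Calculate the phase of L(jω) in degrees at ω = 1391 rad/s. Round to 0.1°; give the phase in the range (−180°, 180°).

At s = jω = j1391:
quadratic: (j1391)² + 700·j1391 + 250000 = -1684881 + j973700 → |·| ≈ 1.946e+06, ∠ ≈ 149.98°
∠L = 0.00° − 149.98° = -149.98°

-150.0°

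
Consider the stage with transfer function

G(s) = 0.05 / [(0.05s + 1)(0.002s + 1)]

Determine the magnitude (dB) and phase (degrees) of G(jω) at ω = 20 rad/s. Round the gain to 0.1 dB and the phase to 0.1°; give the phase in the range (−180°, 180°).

-29.0 dB, -47.3°

At ω = 20 rad/s:
pole (1 + j20·0.05) = 1 + j1 → |·| ≈ 1.4142, ∠ ≈ 45.00°
pole (1 + j20·0.002) = 1 + j0.04 → |·| ≈ 1.0008, ∠ ≈ 2.29°
|G| = 0.05 · 1 / (1.4142 · 1.0008) ≈ 0.035327
Gain = 20 log₁₀(0.035327) ≈ -29.04 dB
∠G = (0°) − (45.00° + 2.29°) = -47.29°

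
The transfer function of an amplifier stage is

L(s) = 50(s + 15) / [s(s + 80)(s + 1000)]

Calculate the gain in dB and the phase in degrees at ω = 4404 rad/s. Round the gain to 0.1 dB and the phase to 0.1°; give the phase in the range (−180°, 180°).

-112.0 dB, -166.4°

At s = jω = j4404:
zero (s+15): 15 + j4404 → |·| = √(15²+4404²) = √19395441 ≈ 4404, ∠ = arctan(4404/15) ≈ 89.80°
pole (s+80): 80 + j4404 → |·| = √(80²+4404²) = √19401616 ≈ 4404.7, ∠ = arctan(4404/80) ≈ 88.96°
pole (s+1000): 1000 + j4404 → |·| = √(1000²+4404²) = √20395216 ≈ 4516.1, ∠ = arctan(4404/1000) ≈ 77.21°
pole at origin: |s| = 4404, ∠ = 90.00° (in denominator)
|L| = 50 · 4404 / 8.7605e+10 ≈ 2.5136e-06
Gain = 20 log₁₀(2.5136e-06) ≈ -111.99 dB
∠L = 89.80° − 256.17° = -166.37°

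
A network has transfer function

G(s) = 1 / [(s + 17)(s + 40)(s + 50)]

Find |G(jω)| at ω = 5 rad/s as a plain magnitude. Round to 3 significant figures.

2.79e-05

At s = jω = j5:
pole (s+17): 17 + j5 → |·| = √(17²+5²) = √314 ≈ 17.72, ∠ = arctan(5/17) ≈ 16.39°
pole (s+40): 40 + j5 → |·| = √(40²+5²) = √1625 ≈ 40.311, ∠ = arctan(5/40) ≈ 7.13°
pole (s+50): 50 + j5 → |·| = √(50²+5²) = √2525 ≈ 50.249, ∠ = arctan(5/50) ≈ 5.71°
|G| = 1 / 35893 ≈ 2.7861e-05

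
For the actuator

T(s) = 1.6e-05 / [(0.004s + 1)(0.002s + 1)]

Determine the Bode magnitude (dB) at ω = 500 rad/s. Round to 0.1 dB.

-105.9 dB

At ω = 500 rad/s:
pole (1 + j500·0.004) = 1 + j2 → |·| ≈ 2.2361, ∠ ≈ 63.43°
pole (1 + j500·0.002) = 1 + j1 → |·| ≈ 1.4142, ∠ ≈ 45.00°
|T| = 1.6e-05 · 1 / (2.2361 · 1.4142) ≈ 5.0596e-06
Gain = 20 log₁₀(5.0596e-06) ≈ -105.92 dB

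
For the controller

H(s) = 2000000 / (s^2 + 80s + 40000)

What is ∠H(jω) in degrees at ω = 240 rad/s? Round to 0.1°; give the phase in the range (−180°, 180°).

-132.5°

At s = jω = j240:
quadratic: (j240)² + 80·j240 + 40000 = -17600 + j19200 → |·| ≈ 26046, ∠ ≈ 132.51°
∠H = 0.00° − 132.51° = -132.51°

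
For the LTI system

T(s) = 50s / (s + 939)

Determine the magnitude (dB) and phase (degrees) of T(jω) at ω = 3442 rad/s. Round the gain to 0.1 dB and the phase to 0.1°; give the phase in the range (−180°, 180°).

33.7 dB, 15.3°

At s = jω = j3442:
zero at origin: s = j3442 → |·| = 3442, ∠ = 90.00°
pole (s+939): 939 + j3442 → |·| = √(939²+3442²) = √12729085 ≈ 3567.8, ∠ = arctan(3442/939) ≈ 74.74°
|T| = 50 · 3442 / 3567.8 ≈ 48.237
Gain = 20 log₁₀(48.237) ≈ 33.67 dB
∠T = 90.00° − 74.74° = 15.26°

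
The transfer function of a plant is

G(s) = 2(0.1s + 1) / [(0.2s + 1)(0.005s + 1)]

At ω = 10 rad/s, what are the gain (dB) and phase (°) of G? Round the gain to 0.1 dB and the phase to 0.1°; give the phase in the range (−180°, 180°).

2.0 dB, -21.3°

At ω = 10 rad/s:
zero (1 + j10·0.1) = 1 + j1 → |·| ≈ 1.4142, ∠ ≈ 45.00°
pole (1 + j10·0.2) = 1 + j2 → |·| ≈ 2.2361, ∠ ≈ 63.43°
pole (1 + j10·0.005) = 1 + j0.05 → |·| ≈ 1.0012, ∠ ≈ 2.86°
|G| = 2 · 1.4142 / (2.2361 · 1.0012) ≈ 1.2634
Gain = 20 log₁₀(1.2634) ≈ 2.03 dB
∠G = (45.00°) − (63.43° + 2.86°) = -21.29°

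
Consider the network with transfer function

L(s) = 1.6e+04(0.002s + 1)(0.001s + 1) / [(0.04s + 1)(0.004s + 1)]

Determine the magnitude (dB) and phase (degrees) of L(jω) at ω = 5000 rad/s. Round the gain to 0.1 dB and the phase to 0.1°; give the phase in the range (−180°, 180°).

46.2 dB, -13.9°

At ω = 5000 rad/s:
zero (1 + j5000·0.002) = 1 + j10 → |·| ≈ 10.05, ∠ ≈ 84.29°
zero (1 + j5000·0.001) = 1 + j5 → |·| ≈ 5.099, ∠ ≈ 78.69°
pole (1 + j5000·0.04) = 1 + j200 → |·| ≈ 200, ∠ ≈ 89.71°
pole (1 + j5000·0.004) = 1 + j20 → |·| ≈ 20.025, ∠ ≈ 87.14°
|L| = 1.6e+04 · 10.05 · 5.099 / (200 · 20.025) ≈ 204.72
Gain = 20 log₁₀(204.72) ≈ 46.22 dB
∠L = (84.29° + 78.69°) − (89.71° + 87.14°) = -13.87°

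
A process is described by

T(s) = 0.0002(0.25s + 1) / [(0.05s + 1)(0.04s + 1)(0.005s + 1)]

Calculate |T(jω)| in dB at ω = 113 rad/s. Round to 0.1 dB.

-74.6 dB

At ω = 113 rad/s:
zero (1 + j113·0.25) = 1 + j28.25 → |·| ≈ 28.268, ∠ ≈ 87.97°
pole (1 + j113·0.05) = 1 + j5.65 → |·| ≈ 5.7378, ∠ ≈ 79.96°
pole (1 + j113·0.04) = 1 + j4.52 → |·| ≈ 4.6293, ∠ ≈ 77.52°
pole (1 + j113·0.005) = 1 + j0.565 → |·| ≈ 1.1486, ∠ ≈ 29.47°
|T| = 0.0002 · 28.268 / (5.7378 · 4.6293 · 1.1486) ≈ 0.00018531
Gain = 20 log₁₀(0.00018531) ≈ -74.64 dB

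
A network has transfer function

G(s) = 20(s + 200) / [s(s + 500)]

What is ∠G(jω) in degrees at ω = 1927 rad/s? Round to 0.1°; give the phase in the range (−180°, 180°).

At s = jω = j1927:
zero (s+200): 200 + j1927 → |·| = √(200²+1927²) = √3753329 ≈ 1937.4, ∠ = arctan(1927/200) ≈ 84.07°
pole (s+500): 500 + j1927 → |·| = √(500²+1927²) = √3963329 ≈ 1990.8, ∠ = arctan(1927/500) ≈ 75.45°
pole at origin: |s| = 1927, ∠ = 90.00° (in denominator)
∠G = 84.07° − 165.45° = -81.38°

-81.4°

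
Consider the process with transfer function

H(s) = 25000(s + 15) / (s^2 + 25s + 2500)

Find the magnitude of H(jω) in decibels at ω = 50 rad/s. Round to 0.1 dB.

At s = jω = j50:
zero (s+15): 15 + j50 → |·| = √(15²+50²) = √2725 ≈ 52.202, ∠ = arctan(50/15) ≈ 73.30°
quadratic: (j50)² + 25·j50 + 2500 = 0 + j1250 → |·| ≈ 1250, ∠ ≈ 90.00°
|H| = 25000 · 52.202 / 1250 ≈ 1044
Gain = 20 log₁₀(1044) ≈ 60.37 dB

60.4 dB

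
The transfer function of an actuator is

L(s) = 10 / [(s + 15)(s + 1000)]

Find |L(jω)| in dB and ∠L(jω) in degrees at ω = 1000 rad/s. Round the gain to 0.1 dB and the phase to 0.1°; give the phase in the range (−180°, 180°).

-103.0 dB, -134.1°

At s = jω = j1000:
pole (s+15): 15 + j1000 → |·| = √(15²+1000²) = √1000225 ≈ 1000.1, ∠ = arctan(1000/15) ≈ 89.14°
pole (s+1000): 1000 + j1000 → |·| = √(1000²+1000²) = √2000000 ≈ 1414.2, ∠ = arctan(1000/1000) ≈ 45.00°
|L| = 10 / 1.4143e+06 ≈ 7.0706e-06
Gain = 20 log₁₀(7.0706e-06) ≈ -103.01 dB
∠L = 0.00° − 134.14° = -134.14°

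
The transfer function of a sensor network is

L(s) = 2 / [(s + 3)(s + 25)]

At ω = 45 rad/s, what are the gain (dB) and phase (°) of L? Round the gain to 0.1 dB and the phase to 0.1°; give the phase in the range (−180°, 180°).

At s = jω = j45:
pole (s+3): 3 + j45 → |·| = √(3²+45²) = √2034 ≈ 45.1, ∠ = arctan(45/3) ≈ 86.19°
pole (s+25): 25 + j45 → |·| = √(25²+45²) = √2650 ≈ 51.478, ∠ = arctan(45/25) ≈ 60.95°
|L| = 2 / 2321.7 ≈ 0.00086144
Gain = 20 log₁₀(0.00086144) ≈ -61.30 dB
∠L = 0.00° − 147.14° = -147.14°

-61.3 dB, -147.1°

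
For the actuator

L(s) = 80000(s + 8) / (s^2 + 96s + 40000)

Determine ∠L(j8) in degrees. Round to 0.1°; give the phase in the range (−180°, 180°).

43.9°

At s = jω = j8:
zero (s+8): 8 + j8 → |·| = √(8²+8²) = √128 ≈ 11.314, ∠ = arctan(8/8) ≈ 45.00°
quadratic: (j8)² + 96·j8 + 40000 = 39936 + j768 → |·| ≈ 39943, ∠ ≈ 1.10°
∠L = 45.00° − 1.10° = 43.90°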